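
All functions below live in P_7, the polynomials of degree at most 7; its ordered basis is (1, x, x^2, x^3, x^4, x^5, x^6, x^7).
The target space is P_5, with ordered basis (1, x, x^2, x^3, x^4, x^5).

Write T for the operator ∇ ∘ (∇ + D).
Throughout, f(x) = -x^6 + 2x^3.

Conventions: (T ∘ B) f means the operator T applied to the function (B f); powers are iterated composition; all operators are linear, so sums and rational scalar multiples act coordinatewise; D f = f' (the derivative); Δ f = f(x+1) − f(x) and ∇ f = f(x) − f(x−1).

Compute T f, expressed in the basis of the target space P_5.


g(x) = -60x^4 + 180x^3 - 270x^2 + 234x - 86

∇ f = -6x^5 + 15x^4 - 20x^3 + 21x^2 - 12x + 3
D f = -6x^5 + 6x^2
(∇ + D) f = -12x^5 + 15x^4 - 20x^3 + 27x^2 - 12x + 3
∇ (∇ + D) f = -60x^4 + 180x^3 - 270x^2 + 234x - 86


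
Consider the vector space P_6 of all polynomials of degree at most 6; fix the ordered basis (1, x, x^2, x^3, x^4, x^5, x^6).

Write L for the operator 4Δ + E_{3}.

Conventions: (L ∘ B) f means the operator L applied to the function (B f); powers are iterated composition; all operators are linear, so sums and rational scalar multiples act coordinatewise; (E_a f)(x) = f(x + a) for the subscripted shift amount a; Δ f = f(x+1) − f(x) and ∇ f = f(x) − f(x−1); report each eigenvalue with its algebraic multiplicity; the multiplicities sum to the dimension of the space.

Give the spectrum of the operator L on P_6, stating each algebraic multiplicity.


λ = 1 (multiplicity 7)

image of 1: 1
image of x: x + 7
image of x^2: x^2 + 14x + 13
image of x^3: x^3 + 21x^2 + 39x + 31
image of x^4: x^4 + 28x^3 + 78x^2 + 124x + 85
image of x^5: x^5 + 35x^4 + 130x^3 + 310x^2 + 425x + 247
image of x^6: x^6 + 42x^5 + 195x^4 + 620x^3 + 1275x^2 + 1482x + 733
the matrix is upper triangular; its diagonal is (1, 1, 1, 1, 1, 1, 1)
for a triangular matrix the eigenvalues are the diagonal entries, with algebraic multiplicity their repetition count


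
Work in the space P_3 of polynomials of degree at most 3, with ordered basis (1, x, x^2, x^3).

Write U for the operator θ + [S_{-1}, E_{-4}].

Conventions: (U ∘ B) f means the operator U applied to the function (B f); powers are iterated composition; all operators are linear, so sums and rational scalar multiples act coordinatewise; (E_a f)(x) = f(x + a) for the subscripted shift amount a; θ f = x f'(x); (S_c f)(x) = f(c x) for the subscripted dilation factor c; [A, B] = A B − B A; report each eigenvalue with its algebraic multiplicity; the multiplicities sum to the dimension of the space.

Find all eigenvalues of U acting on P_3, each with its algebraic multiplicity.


λ = 0 (multiplicity 1), λ = 1 (multiplicity 1), λ = 2 (multiplicity 1), λ = 3 (multiplicity 1)

image of 1: 0
image of x: x - 8
image of x^2: 2x^2 + 16x
image of x^3: 3x^3 - 24x^2 - 128
the matrix is upper triangular; its diagonal is (0, 1, 2, 3)
for a triangular matrix the eigenvalues are the diagonal entries, with algebraic multiplicity their repetition count


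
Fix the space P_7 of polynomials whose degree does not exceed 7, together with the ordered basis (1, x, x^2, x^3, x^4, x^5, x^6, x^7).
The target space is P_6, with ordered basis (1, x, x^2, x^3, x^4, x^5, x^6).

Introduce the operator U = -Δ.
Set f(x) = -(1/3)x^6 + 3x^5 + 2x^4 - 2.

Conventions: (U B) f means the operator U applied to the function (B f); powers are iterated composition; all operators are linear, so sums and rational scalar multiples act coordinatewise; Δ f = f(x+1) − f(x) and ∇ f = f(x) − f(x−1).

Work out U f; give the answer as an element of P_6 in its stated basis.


Δ f = -2x^5 + 10x^4 + (94/3)x^3 + 37x^2 + 21x + 14/3
(-Δ) f = 2x^5 - 10x^4 - (94/3)x^3 - 37x^2 - 21x - 14/3

the image equals g(x) = 2x^5 - 10x^4 - (94/3)x^3 - 37x^2 - 21x - 14/3


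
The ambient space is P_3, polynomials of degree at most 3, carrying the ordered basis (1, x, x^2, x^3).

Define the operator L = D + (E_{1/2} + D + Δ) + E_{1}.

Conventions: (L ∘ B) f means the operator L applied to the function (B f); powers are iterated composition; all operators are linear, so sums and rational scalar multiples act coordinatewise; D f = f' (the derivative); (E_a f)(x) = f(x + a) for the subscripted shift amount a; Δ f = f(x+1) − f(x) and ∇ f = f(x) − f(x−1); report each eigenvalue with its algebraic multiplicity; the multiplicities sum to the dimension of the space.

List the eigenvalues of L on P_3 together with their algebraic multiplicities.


λ = 2 (multiplicity 4)

image of 1: 2
image of x: 2x + 9/2
image of x^2: 2x^2 + 9x + 9/4
image of x^3: 2x^3 + (27/2)x^2 + (27/4)x + 17/8
the matrix is upper triangular; its diagonal is (2, 2, 2, 2)
for a triangular matrix the eigenvalues are the diagonal entries, with algebraic multiplicity their repetition count


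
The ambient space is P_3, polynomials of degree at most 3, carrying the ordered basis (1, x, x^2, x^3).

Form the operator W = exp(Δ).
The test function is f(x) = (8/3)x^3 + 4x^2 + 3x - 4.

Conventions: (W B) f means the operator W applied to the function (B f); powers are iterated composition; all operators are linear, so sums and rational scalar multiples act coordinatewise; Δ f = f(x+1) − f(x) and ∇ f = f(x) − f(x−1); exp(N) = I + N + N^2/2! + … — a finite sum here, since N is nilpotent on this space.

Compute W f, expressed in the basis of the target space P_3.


the result is g(x) = (8/3)x^3 + 12x^2 + 27x + 61/3

order-1 term: 8x^2 + 16x + 29/3
order-2 term: 8x + 12
order-3 term: 8/3
the series for exp(Δ) f terminates at order 3
exp(Δ) f = (8/3)x^3 + 12x^2 + 27x + 61/3


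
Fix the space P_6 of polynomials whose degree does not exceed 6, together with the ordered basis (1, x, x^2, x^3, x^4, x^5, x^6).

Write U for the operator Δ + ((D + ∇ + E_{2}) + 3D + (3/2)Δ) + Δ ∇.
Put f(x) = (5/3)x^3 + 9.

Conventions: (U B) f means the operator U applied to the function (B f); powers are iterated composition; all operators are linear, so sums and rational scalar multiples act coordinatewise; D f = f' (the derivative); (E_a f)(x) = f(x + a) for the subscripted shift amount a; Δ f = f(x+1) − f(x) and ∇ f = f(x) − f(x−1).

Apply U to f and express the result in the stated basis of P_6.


Δ f = 5x^2 + 5x + 5/3
D f = 5x^2
∇ f = 5x^2 - 5x + 5/3
E_{2} f = (5/3)x^3 + 10x^2 + 20x + 67/3
(D + ∇ + E_{2}) f = (5/3)x^3 + 20x^2 + 15x + 24
D f = 5x^2
(3D) f = 15x^2
Δ f = 5x^2 + 5x + 5/3
((3/2)Δ) f = (15/2)x^2 + (15/2)x + 5/2
((D + ∇ + E_{2}) + 3D + (3/2)Δ) f = (5/3)x^3 + (85/2)x^2 + (45/2)x + 53/2
∇ f = 5x^2 - 5x + 5/3
Δ ∇ f = 10x
(Δ + ((D + ∇ + E_{2}) + 3D + (3/2)Δ) + Δ ∇) f = (5/3)x^3 + (95/2)x^2 + (75/2)x + 169/6

g(x) = (5/3)x^3 + (95/2)x^2 + (75/2)x + 169/6


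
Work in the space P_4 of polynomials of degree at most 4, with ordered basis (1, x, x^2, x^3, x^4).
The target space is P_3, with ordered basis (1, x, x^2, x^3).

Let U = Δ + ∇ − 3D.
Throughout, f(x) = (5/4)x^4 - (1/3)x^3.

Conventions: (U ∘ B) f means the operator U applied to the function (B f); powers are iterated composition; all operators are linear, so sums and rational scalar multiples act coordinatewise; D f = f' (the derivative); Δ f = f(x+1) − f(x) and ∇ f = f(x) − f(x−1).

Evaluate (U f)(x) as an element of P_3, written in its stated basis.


g(x) = -5x^3 + x^2 + 10x - 2/3

Δ f = 5x^3 + (13/2)x^2 + 4x + 11/12
∇ f = 5x^3 - (17/2)x^2 + 6x - 19/12
D f = 5x^3 - x^2
(-3D) f = -15x^3 + 3x^2
(Δ + ∇ − 3D) f = -5x^3 + x^2 + 10x - 2/3


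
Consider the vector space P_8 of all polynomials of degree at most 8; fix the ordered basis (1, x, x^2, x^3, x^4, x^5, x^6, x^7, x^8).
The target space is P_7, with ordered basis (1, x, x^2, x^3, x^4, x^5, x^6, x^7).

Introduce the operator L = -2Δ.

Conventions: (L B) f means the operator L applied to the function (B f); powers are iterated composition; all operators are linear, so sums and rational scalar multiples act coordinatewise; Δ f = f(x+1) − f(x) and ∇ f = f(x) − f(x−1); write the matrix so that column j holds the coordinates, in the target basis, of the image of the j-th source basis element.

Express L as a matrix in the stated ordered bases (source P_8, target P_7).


the matrix is [[0, -2, -2, -2, -2, -2, -2, -2, -2]; [0, 0, -4, -6, -8, -10, -12, -14, -16]; [0, 0, 0, -6, -12, -20, -30, -42, -56]; [0, 0, 0, 0, -8, -20, -40, -70, -112]; [0, 0, 0, 0, 0, -10, -30, -70, -140]; [0, 0, 0, 0, 0, 0, -12, -42, -112]; [0, 0, 0, 0, 0, 0, 0, -14, -56]; [0, 0, 0, 0, 0, 0, 0, 0, -16]] (rows listed top to bottom)

image of 1: 0
image of x: -2
image of x^2: -4x - 2
image of x^3: -6x^2 - 6x - 2
image of x^4: -8x^3 - 12x^2 - 8x - 2
image of x^5: -10x^4 - 20x^3 - 20x^2 - 10x - 2
image of x^6: -12x^5 - 30x^4 - 40x^3 - 30x^2 - 12x - 2
image of x^7: -14x^6 - 42x^5 - 70x^4 - 70x^3 - 42x^2 - 14x - 2
image of x^8: -16x^7 - 56x^6 - 112x^5 - 140x^4 - 112x^3 - 56x^2 - 16x - 2
each image's coordinates form column j of the matrix


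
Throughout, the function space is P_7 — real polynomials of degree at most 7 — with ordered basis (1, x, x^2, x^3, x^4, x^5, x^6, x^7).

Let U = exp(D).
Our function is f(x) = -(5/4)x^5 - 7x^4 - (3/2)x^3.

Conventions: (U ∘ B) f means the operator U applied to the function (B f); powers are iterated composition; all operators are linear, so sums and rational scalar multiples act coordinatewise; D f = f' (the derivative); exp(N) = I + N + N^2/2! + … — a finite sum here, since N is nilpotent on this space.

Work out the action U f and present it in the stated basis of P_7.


order-1 term: -(25/4)x^4 - 28x^3 - (9/2)x^2
order-2 term: -(25/2)x^3 - 42x^2 - (9/2)x
order-3 term: -(25/2)x^2 - 28x - 3/2
order-4 term: -(25/4)x - 7
order-5 term: -5/4
the series for exp(D) f terminates at order 5
exp(D) f = -(5/4)x^5 - (53/4)x^4 - 42x^3 - 59x^2 - (155/4)x - 39/4

g(x) = -(5/4)x^5 - (53/4)x^4 - 42x^3 - 59x^2 - (155/4)x - 39/4


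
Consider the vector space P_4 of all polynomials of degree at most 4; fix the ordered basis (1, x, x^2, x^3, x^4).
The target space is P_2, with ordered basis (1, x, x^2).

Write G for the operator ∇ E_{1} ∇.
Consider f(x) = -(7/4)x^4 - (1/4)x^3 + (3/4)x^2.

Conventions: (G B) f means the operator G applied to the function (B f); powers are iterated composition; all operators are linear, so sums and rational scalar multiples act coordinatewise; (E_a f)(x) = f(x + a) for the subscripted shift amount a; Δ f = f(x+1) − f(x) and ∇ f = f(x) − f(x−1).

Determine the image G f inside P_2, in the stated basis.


∇ f = -7x^3 + (39/4)x^2 - (19/4)x + 3/4
E_{1} ∇ f = -7x^3 - (45/4)x^2 - (25/4)x - 5/4
∇ E_{1} ∇ f = -21x^2 - (3/2)x - 2

the result is g(x) = -21x^2 - (3/2)x - 2


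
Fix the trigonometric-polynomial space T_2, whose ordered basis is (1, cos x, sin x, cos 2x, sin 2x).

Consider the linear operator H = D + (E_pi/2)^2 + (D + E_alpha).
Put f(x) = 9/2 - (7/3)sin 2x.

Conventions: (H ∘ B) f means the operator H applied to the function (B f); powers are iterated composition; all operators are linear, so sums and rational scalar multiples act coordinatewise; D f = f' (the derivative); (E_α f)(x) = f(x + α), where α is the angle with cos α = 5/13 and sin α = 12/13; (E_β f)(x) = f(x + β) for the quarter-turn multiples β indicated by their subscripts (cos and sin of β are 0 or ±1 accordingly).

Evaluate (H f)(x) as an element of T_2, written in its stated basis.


D f = -(14/3)cos 2x
E_pi/2 f = 9/2 + (7/3)sin 2x
E_pi/2 E_pi/2 f = 9/2 - (7/3)sin 2x
D f = -(14/3)cos 2x
E_alpha f = 9/2 - (280/169)cos 2x + (833/507)sin 2x
(D + E_alpha) f = 9/2 - (3206/507)cos 2x + (833/507)sin 2x
(D + (E_pi/2)^2 + (D + E_alpha)) f = 9 - (5572/507)cos 2x - (350/507)sin 2x

g(x) = 9 - (5572/507)cos 2x - (350/507)sin 2x


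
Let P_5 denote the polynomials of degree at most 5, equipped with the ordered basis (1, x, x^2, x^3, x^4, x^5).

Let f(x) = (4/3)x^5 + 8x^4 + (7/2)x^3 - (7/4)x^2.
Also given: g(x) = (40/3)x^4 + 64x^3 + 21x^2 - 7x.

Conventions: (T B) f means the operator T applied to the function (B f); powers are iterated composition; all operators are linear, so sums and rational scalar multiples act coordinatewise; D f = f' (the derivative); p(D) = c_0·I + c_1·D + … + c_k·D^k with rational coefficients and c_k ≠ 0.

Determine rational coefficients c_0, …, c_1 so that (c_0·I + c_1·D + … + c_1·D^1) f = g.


D^0 f = (4/3)x^5 + 8x^4 + (7/2)x^3 - (7/4)x^2
D^1 f = (20/3)x^4 + 32x^3 + (21/2)x^2 - (7/2)x
matching coefficients of g against c_0 f + c_1 Df + … from the top degree down determines the c_i
solution: c_0 = 0, c_1 = 2

c_0 = 0, c_1 = 2


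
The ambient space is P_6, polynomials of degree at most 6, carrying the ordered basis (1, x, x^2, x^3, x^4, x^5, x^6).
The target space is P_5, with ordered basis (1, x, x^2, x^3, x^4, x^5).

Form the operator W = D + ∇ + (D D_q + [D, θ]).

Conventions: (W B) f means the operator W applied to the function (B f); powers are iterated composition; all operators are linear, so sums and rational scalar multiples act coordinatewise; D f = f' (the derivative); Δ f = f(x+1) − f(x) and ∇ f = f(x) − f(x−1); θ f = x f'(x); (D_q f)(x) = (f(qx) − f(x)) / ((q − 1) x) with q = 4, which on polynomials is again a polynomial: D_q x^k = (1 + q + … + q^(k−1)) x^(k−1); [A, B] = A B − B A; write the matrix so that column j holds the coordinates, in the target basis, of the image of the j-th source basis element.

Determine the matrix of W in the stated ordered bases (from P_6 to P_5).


image of 1: 0
image of x: 3
image of x^2: 6x + 4
image of x^3: 9x^2 + 39x + 1
image of x^4: 12x^3 + 249x^2 + 4x - 1
image of x^5: 15x^4 + 1354x^3 + 10x^2 - 5x + 1
image of x^6: 18x^5 + 6810x^4 + 20x^3 - 15x^2 + 6x - 1
each image's coordinates form column j of the matrix

the matrix is [[0, 3, 4, 1, -1, 1, -1]; [0, 0, 6, 39, 4, -5, 6]; [0, 0, 0, 9, 249, 10, -15]; [0, 0, 0, 0, 12, 1354, 20]; [0, 0, 0, 0, 0, 15, 6810]; [0, 0, 0, 0, 0, 0, 18]] (rows listed top to bottom)


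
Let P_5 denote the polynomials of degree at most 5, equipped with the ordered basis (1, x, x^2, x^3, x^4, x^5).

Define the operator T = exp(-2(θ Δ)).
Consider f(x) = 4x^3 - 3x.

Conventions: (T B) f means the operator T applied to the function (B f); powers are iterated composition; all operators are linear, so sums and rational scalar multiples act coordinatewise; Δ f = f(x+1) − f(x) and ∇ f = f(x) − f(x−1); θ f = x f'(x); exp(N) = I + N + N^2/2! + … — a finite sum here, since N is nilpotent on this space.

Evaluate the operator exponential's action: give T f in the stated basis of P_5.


order-1 term: -48x^2 - 24x
order-2 term: 96x
the series for exp(-2(θ Δ)) f terminates at order 2
exp(-2(θ Δ)) f = 4x^3 - 48x^2 + 69x

the image equals g(x) = 4x^3 - 48x^2 + 69x


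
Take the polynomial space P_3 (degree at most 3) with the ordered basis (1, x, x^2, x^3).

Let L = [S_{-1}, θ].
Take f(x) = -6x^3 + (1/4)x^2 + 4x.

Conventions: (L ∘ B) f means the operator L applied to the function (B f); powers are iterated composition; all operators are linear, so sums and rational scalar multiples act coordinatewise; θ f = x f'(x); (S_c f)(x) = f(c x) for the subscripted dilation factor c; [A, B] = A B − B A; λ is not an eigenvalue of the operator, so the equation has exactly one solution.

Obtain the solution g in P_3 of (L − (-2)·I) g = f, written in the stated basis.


the image equals g(x) = -3x^3 + (1/8)x^2 + 2x

write g with unknown coordinates in the stated basis and equate coefficients in (L − (-2)·I) g = f
solving from the highest basis element down gives g = -3x^3 + (1/8)x^2 + 2x
check: L g = 0
so L g − (-2)·g = -6x^3 + (1/4)x^2 + 4x = f ✓


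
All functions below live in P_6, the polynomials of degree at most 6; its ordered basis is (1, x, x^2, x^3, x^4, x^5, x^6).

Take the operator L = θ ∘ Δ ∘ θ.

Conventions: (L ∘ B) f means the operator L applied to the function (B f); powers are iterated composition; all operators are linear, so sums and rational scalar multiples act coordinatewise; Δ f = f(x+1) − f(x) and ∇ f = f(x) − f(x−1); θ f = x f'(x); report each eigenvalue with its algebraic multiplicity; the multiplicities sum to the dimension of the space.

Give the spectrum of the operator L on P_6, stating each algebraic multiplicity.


λ = 0 (multiplicity 7)

image of 1: 0
image of x: 0
image of x^2: 4x
image of x^3: 18x^2 + 9x
image of x^4: 48x^3 + 48x^2 + 16x
image of x^5: 100x^4 + 150x^3 + 100x^2 + 25x
image of x^6: 180x^5 + 360x^4 + 360x^3 + 180x^2 + 36x
the matrix is upper triangular; its diagonal is (0, 0, 0, 0, 0, 0, 0)
for a triangular matrix the eigenvalues are the diagonal entries, with algebraic multiplicity their repetition count


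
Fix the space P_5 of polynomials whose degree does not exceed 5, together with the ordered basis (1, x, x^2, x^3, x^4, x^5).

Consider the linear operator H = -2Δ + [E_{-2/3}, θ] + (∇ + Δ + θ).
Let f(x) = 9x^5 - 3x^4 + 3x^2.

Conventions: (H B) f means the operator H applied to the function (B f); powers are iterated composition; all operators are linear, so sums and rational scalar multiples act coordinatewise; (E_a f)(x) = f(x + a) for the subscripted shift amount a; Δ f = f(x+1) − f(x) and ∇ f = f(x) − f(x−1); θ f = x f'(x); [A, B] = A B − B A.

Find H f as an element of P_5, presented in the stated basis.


g(x) = 45x^5 - 42x^4 - 92x^3 - 54x^2 - (430/9)x - 152/27

Δ f = 45x^4 + 78x^3 + 72x^2 + 39x + 9
(-2Δ) f = -90x^4 - 156x^3 - 144x^2 - 78x - 18
θ f = 45x^5 - 12x^4 + 6x^2
E_{-2/3} θ f = 45x^5 - 162x^4 + 232x^3 - (478/3)x^2 + (152/3)x - 152/27
E_{-2/3} f = 9x^5 - 33x^4 + 48x^3 - (95/3)x^2 + (76/9)x - 4/9
θ E_{-2/3} f = 45x^5 - 132x^4 + 144x^3 - (190/3)x^2 + (76/9)x
[E_{-2/3}, θ] f = -30x^4 + 88x^3 - 96x^2 + (380/9)x - 152/27
∇ f = 45x^4 - 102x^3 + 108x^2 - 51x + 9
Δ f = 45x^4 + 78x^3 + 72x^2 + 39x + 9
θ f = 45x^5 - 12x^4 + 6x^2
(∇ + Δ + θ) f = 45x^5 + 78x^4 - 24x^3 + 186x^2 - 12x + 18
(-2Δ + [E_{-2/3}, θ] + (∇ + Δ + θ)) f = 45x^5 - 42x^4 - 92x^3 - 54x^2 - (430/9)x - 152/27


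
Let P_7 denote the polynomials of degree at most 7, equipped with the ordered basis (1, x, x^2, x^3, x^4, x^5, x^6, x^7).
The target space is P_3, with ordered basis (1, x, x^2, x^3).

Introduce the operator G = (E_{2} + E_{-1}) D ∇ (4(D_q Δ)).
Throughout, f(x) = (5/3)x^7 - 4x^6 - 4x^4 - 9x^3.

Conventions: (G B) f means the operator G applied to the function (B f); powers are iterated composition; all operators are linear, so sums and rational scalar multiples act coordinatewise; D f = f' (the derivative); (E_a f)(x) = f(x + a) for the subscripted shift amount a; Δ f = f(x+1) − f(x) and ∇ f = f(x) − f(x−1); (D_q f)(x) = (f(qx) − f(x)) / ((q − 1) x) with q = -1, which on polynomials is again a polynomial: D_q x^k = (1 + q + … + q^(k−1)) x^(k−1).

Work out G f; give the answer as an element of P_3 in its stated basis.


Δ f = (35/3)x^6 + 11x^5 - (5/3)x^4 - (113/3)x^3 - 76x^2 - (166/3)x - 46/3
D_q Δ f = 11x^4 - (113/3)x^2 - 166/3
(4(D_q Δ)) f = 44x^4 - (452/3)x^2 - 664/3
∇ (4(D_q Δ)) f = 176x^3 - 264x^2 - (376/3)x + 320/3
D ∇ (4(D_q Δ)) f = 528x^2 - 528x - 376/3
E_{2} (D ∇) (4(D_q Δ)) f = 528x^2 + 1584x + 2792/3
E_{-1} (D ∇) (4(D_q Δ)) f = 528x^2 - 1584x + 2792/3
(E_{2} + E_{-1}) (D ∇) (4(D_q Δ)) f = 1056x^2 + 5584/3

the result is g(x) = 1056x^2 + 5584/3


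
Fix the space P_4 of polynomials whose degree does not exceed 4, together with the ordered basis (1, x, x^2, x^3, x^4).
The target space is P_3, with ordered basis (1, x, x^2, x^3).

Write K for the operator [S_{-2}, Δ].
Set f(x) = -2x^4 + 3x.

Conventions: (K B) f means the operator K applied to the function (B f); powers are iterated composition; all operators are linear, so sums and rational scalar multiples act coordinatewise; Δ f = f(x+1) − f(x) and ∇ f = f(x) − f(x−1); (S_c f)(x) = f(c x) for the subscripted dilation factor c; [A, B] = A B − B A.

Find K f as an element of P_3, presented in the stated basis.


Δ f = -8x^3 - 12x^2 - 8x + 1
S_{-2} Δ f = 64x^3 - 48x^2 + 16x + 1
S_{-2} f = -32x^4 - 6x
Δ S_{-2} f = -128x^3 - 192x^2 - 128x - 38
[S_{-2}, Δ] f = 192x^3 + 144x^2 + 144x + 39

g(x) = 192x^3 + 144x^2 + 144x + 39


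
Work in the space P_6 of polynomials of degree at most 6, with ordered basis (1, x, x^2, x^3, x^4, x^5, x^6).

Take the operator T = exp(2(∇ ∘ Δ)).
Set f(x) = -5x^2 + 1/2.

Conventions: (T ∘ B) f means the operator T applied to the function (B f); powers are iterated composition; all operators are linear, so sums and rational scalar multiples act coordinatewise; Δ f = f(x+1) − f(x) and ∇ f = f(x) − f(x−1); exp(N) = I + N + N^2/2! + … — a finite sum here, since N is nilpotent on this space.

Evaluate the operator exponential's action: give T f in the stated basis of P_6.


the result is g(x) = -5x^2 - 39/2

order-1 term: -20
the series for exp(2(∇ ∘ Δ)) f terminates at order 1
exp(2(∇ ∘ Δ)) f = -5x^2 - 39/2


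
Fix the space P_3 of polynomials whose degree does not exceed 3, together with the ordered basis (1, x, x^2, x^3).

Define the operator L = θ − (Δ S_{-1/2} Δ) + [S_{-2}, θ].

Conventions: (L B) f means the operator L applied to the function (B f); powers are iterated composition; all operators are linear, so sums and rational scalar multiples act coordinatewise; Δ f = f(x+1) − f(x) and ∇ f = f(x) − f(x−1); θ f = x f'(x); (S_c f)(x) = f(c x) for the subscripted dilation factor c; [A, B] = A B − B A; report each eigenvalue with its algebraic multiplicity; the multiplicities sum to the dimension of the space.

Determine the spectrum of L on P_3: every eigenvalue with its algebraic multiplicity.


λ = 0 (multiplicity 1), λ = 1 (multiplicity 1), λ = 2 (multiplicity 1), λ = 3 (multiplicity 1)

image of 1: 0
image of x: x
image of x^2: 2x^2 + 1
image of x^3: 3x^3 - (3/2)x + 3/4
the matrix is upper triangular; its diagonal is (0, 1, 2, 3)
for a triangular matrix the eigenvalues are the diagonal entries, with algebraic multiplicity their repetition count


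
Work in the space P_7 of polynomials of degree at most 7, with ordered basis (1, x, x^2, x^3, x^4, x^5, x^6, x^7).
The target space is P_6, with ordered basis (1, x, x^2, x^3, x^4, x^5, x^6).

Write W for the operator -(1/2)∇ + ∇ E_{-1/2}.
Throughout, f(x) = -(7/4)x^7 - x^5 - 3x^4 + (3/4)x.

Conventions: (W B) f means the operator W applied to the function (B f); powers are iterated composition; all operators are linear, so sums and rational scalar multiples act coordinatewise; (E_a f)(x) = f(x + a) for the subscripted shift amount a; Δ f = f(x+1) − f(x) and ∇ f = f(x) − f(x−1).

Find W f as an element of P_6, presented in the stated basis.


∇ f = -(49/4)x^6 + (147/4)x^5 - (265/4)x^4 + (237/4)x^3 - (115/4)x^2 + (21/4)x + 1
(-(1/2)∇) f = (49/8)x^6 - (147/8)x^5 + (265/8)x^4 - (237/8)x^3 + (115/8)x^2 - (21/8)x - 1/2
E_{-1/2} f = -(7/4)x^7 + (49/8)x^6 - (163/16)x^5 + (229/32)x^4 - (21/64)x^3 - (269/128)x^2 + (447/256)x - 265/512
∇ E_{-1/2} f = -(49/4)x^6 + (147/2)x^5 - (3265/16)x^4 + (1257/4)x^3 - (17563/64)x^2 + (4011/32)x - 5555/256
(-(1/2)∇ + ∇ E_{-1/2}) f = -(49/8)x^6 + (441/8)x^5 - (2735/16)x^4 + (2277/8)x^3 - (16643/64)x^2 + (3927/32)x - 5683/256

the image equals g(x) = -(49/8)x^6 + (441/8)x^5 - (2735/16)x^4 + (2277/8)x^3 - (16643/64)x^2 + (3927/32)x - 5683/256


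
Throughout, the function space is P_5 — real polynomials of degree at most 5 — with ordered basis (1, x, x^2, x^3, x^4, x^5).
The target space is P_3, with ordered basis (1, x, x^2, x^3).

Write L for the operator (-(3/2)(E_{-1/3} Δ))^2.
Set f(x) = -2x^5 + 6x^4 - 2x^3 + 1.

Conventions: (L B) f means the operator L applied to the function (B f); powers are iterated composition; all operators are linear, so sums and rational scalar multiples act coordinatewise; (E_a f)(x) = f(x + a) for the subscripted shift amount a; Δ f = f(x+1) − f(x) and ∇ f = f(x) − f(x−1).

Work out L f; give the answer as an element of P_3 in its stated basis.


Δ f = -10x^4 + 4x^3 + 10x^2 + 8x + 2
E_{-1/3} Δ f = -10x^4 + (52/3)x^3 - (2/3)x^2 + (112/27)x + 14/81
(-(3/2)(E_{-1/3} Δ)) f = 15x^4 - 26x^3 + x^2 - (56/9)x - 7/27
Δ (-(3/2)(E_{-1/3} Δ)) f = 60x^3 + 12x^2 - 16x - 146/9
E_{-1/3} Δ (-(3/2)(E_{-1/3} Δ)) f = 60x^3 - 48x^2 - 4x - 106/9
(-(3/2)(E_{-1/3} Δ)) (-(3/2)(E_{-1/3} Δ)) f = -90x^3 + 72x^2 + 6x + 53/3

the image equals g(x) = -90x^3 + 72x^2 + 6x + 53/3


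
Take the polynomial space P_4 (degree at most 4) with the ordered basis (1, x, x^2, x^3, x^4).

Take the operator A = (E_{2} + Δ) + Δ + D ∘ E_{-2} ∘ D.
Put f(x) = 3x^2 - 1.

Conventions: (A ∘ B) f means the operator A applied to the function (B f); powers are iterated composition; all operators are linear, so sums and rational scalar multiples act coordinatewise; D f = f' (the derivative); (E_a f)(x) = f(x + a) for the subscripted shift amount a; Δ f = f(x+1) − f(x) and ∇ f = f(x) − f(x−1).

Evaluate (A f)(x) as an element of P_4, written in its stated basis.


E_{2} f = 3x^2 + 12x + 11
Δ f = 6x + 3
(E_{2} + Δ) f = 3x^2 + 18x + 14
Δ f = 6x + 3
D f = 6x
E_{-2} D f = 6x - 12
D E_{-2} D f = 6
((E_{2} + Δ) + Δ + D ∘ E_{-2} ∘ D) f = 3x^2 + 24x + 23

g(x) = 3x^2 + 24x + 23


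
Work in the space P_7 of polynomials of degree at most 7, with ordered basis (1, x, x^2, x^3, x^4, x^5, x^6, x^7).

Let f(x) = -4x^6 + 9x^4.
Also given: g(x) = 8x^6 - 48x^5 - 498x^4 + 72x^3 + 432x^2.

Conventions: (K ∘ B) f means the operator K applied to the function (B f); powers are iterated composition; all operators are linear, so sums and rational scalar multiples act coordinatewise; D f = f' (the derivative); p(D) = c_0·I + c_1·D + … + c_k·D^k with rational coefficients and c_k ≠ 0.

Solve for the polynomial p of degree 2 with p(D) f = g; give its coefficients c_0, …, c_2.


p(D) = -2·I + 2·D + 4·D^2, i.e. c_0 = -2, c_1 = 2, c_2 = 4

D^0 f = -4x^6 + 9x^4
D^1 f = -24x^5 + 36x^3
D^2 f = -120x^4 + 108x^2
matching coefficients of g against c_0 f + c_1 Df + … from the top degree down determines the c_i
solution: c_0 = -2, c_1 = 2, c_2 = 4


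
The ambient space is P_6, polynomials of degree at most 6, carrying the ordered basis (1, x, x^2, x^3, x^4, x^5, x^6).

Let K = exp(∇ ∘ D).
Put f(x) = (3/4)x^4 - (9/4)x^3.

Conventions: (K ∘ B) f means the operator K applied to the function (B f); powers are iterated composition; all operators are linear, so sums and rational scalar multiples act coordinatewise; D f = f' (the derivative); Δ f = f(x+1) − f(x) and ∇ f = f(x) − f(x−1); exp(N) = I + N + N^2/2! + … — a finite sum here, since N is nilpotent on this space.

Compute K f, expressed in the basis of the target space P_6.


the result is g(x) = (3/4)x^4 - (9/4)x^3 + 9x^2 - (45/2)x + 75/4

order-1 term: 9x^2 - (45/2)x + 39/4
order-2 term: 9
the series for exp(∇ ∘ D) f terminates at order 2
exp(∇ ∘ D) f = (3/4)x^4 - (9/4)x^3 + 9x^2 - (45/2)x + 75/4


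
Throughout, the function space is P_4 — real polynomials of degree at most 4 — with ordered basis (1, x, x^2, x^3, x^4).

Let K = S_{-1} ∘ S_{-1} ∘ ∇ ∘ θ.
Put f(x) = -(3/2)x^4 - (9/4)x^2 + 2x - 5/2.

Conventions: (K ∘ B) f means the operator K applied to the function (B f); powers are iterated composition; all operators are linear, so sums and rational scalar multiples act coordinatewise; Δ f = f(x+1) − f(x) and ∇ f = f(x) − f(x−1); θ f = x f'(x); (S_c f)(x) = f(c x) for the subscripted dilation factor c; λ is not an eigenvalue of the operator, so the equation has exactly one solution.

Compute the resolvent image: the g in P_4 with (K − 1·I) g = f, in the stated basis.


write g with unknown coordinates in the stated basis and equate coefficients in (K − 1·I) g = f
solving from the highest basis element down gives g = (3/2)x^4 + 24x^3 + (729/4)x^2 + 535x + 239
check: K g = 24x^3 + 180x^2 + 537x + 473/2
so K g − 1·g = -(3/2)x^4 - (9/4)x^2 + 2x - 5/2 = f ✓

the result is g(x) = (3/2)x^4 + 24x^3 + (729/4)x^2 + 535x + 239


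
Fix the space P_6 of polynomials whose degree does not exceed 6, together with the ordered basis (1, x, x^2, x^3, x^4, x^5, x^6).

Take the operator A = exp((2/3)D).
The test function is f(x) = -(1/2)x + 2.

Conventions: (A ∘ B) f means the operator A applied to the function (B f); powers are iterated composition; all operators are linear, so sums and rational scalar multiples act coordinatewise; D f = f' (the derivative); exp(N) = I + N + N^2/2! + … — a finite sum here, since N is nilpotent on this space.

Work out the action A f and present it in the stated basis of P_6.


order-1 term: -1/3
the series for exp((2/3)D) f terminates at order 1
exp((2/3)D) f = -(1/2)x + 5/3

g(x) = -(1/2)x + 5/3


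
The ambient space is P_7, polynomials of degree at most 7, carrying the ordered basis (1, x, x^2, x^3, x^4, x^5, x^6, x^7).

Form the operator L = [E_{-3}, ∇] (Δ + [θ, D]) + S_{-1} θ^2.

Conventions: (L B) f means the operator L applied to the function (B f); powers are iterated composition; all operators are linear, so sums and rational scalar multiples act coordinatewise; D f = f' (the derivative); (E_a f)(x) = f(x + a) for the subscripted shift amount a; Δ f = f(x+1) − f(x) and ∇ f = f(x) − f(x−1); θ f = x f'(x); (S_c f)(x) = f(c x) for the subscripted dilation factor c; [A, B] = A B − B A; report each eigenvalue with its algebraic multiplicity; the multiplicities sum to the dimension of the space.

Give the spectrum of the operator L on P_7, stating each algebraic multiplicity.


λ = -49 (multiplicity 1), λ = -25 (multiplicity 1), λ = -9 (multiplicity 1), λ = -1 (multiplicity 1), λ = 0 (multiplicity 1), λ = 4 (multiplicity 1), λ = 16 (multiplicity 1), λ = 36 (multiplicity 1)

image of 1: 0
image of x: -x
image of x^2: 4x^2
image of x^3: -9x^3
image of x^4: 16x^4
image of x^5: -25x^5
image of x^6: 36x^6
image of x^7: -49x^7
the matrix is upper triangular; its diagonal is (0, -1, 4, -9, 16, -25, 36, -49)
for a triangular matrix the eigenvalues are the diagonal entries, with algebraic multiplicity their repetition count


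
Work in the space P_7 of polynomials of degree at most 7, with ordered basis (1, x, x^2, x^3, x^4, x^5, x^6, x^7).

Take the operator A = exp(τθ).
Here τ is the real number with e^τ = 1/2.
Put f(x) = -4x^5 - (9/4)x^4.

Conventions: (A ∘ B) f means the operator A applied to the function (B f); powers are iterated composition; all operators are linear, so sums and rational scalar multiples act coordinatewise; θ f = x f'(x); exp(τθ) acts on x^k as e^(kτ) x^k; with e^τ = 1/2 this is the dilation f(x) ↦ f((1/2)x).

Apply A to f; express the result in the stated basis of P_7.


exp(τθ) x^k = e^(kτ) x^k; with e^τ = 1/2 this sends x^k to (1/2)^k x^k
x^4 ↦ 1/16 x^4
x^5 ↦ 1/32 x^5
applying this coordinatewise to f: exp(τθ) f = -(1/8)x^5 - (9/64)x^4

g(x) = -(1/8)x^5 - (9/64)x^4


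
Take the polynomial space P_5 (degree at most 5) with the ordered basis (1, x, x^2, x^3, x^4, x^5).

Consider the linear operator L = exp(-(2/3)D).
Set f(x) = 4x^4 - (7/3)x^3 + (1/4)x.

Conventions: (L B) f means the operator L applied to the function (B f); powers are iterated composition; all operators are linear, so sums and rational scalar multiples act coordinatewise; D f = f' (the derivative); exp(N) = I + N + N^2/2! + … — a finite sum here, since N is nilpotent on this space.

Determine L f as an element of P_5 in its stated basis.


order-1 term: -(32/3)x^3 + (14/3)x^2 - 1/6
order-2 term: (32/3)x^2 - (28/9)x
order-3 term: -(128/27)x + 56/81
order-4 term: 64/81
the series for exp(-(2/3)D) f terminates at order 4
exp(-(2/3)D) f = 4x^4 - 13x^3 + (46/3)x^2 - (821/108)x + 71/54

the image equals g(x) = 4x^4 - 13x^3 + (46/3)x^2 - (821/108)x + 71/54


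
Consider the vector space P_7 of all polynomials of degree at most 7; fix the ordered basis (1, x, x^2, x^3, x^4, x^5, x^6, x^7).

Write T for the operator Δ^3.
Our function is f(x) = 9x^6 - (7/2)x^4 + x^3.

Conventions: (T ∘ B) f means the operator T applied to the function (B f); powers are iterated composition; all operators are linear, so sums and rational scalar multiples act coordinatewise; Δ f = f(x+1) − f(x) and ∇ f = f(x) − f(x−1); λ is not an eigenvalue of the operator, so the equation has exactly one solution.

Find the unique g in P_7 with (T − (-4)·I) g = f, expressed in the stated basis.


write g with unknown coordinates in the stated basis and equate coefficients in (T − (-4)·I) g = f
solving from the highest basis element down gives g = (9/4)x^6 - (7/8)x^4 - (269/4)x^3 - (1215/4)x^2 - 501x - 195
check: T g = 270x^3 + 1215x^2 + 2004x + 780
so T g − (-4)·g = 9x^6 - (7/2)x^4 + x^3 = f ✓

the result is g(x) = (9/4)x^6 - (7/8)x^4 - (269/4)x^3 - (1215/4)x^2 - 501x - 195


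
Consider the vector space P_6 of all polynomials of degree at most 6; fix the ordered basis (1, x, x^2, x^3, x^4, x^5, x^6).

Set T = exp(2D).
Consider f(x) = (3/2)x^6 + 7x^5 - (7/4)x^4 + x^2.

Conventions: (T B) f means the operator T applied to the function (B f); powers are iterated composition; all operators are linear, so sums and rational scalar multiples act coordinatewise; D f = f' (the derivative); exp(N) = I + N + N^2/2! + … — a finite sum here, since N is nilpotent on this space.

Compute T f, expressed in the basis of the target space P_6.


the result is g(x) = (3/2)x^6 + 25x^5 + (633/4)x^4 + 506x^3 + 879x^2 + 796x + 296

order-1 term: 18x^5 + 70x^4 - 14x^3 + 4x
order-2 term: 90x^4 + 280x^3 - 42x^2 + 4
order-3 term: 240x^3 + 560x^2 - 56x
order-4 term: 360x^2 + 560x - 28
order-5 term: 288x + 224
order-6 term: 96
the series for exp(2D) f terminates at order 6
exp(2D) f = (3/2)x^6 + 25x^5 + (633/4)x^4 + 506x^3 + 879x^2 + 796x + 296


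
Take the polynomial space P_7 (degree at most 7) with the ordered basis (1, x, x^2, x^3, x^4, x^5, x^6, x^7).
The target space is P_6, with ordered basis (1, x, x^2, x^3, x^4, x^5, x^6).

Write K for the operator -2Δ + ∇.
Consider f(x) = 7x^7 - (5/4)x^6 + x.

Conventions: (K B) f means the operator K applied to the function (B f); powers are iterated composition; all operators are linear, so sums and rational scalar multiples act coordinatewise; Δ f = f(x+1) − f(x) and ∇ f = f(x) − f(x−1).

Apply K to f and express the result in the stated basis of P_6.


Δ f = 49x^6 + (279/2)x^5 + (905/4)x^4 + 220x^3 + (513/4)x^2 + (83/2)x + 27/4
(-2Δ) f = -98x^6 - 279x^5 - (905/2)x^4 - 440x^3 - (513/2)x^2 - 83x - 27/2
∇ f = 49x^6 - (309/2)x^5 + (1055/4)x^4 - 270x^3 + (663/4)x^2 - (113/2)x + 37/4
(-2Δ + ∇) f = -49x^6 - (867/2)x^5 - (755/4)x^4 - 710x^3 - (363/4)x^2 - (279/2)x - 17/4

the result is g(x) = -49x^6 - (867/2)x^5 - (755/4)x^4 - 710x^3 - (363/4)x^2 - (279/2)x - 17/4


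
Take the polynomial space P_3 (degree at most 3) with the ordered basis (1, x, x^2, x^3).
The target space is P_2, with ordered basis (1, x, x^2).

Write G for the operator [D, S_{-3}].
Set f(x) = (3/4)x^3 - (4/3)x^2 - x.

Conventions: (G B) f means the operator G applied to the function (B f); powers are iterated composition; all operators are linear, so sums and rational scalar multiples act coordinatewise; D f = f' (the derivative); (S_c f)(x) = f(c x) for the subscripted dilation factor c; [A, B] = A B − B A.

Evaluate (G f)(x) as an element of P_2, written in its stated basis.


S_{-3} f = -(81/4)x^3 - 12x^2 + 3x
D S_{-3} f = -(243/4)x^2 - 24x + 3
D f = (9/4)x^2 - (8/3)x - 1
S_{-3} D f = (81/4)x^2 + 8x - 1
[D, S_{-3}] f = -81x^2 - 32x + 4

the result is g(x) = -81x^2 - 32x + 4


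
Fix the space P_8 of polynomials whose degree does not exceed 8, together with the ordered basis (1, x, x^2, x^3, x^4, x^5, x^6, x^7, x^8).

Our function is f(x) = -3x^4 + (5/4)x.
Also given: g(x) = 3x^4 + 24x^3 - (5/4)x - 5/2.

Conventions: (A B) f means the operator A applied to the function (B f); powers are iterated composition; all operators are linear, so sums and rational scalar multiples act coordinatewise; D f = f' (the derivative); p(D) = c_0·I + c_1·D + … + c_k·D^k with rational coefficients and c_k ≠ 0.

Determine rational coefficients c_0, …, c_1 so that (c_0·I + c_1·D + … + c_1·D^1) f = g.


D^0 f = -3x^4 + (5/4)x
D^1 f = -12x^3 + 5/4
matching coefficients of g against c_0 f + c_1 Df + … from the top degree down determines the c_i
solution: c_0 = -1, c_1 = -2

p(D) = -I − 2·D, i.e. c_0 = -1, c_1 = -2


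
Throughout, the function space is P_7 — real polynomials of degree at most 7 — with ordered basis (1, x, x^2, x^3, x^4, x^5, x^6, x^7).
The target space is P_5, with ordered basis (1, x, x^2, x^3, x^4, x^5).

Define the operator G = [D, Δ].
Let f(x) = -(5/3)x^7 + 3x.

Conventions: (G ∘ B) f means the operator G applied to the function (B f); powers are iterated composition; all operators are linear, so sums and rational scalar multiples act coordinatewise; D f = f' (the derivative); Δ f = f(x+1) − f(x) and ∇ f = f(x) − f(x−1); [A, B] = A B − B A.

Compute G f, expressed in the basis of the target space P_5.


the result is g(x) = 0

Δ f = -(35/3)x^6 - 35x^5 - (175/3)x^4 - (175/3)x^3 - 35x^2 - (35/3)x + 4/3
D Δ f = -70x^5 - 175x^4 - (700/3)x^3 - 175x^2 - 70x - 35/3
D f = -(35/3)x^6 + 3
Δ D f = -70x^5 - 175x^4 - (700/3)x^3 - 175x^2 - 70x - 35/3
[D, Δ] f = 0


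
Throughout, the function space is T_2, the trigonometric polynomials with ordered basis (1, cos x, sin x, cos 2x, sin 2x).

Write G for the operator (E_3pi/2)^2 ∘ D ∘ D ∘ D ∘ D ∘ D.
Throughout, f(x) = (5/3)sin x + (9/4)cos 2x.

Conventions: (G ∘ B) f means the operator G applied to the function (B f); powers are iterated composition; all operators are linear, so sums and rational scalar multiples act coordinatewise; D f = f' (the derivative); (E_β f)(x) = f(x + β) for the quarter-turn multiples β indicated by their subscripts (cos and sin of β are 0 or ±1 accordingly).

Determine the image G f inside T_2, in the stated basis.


the image equals g(x) = -(5/3)cos x - 72sin 2x

D f = (5/3)cos x - (9/2)sin 2x
D D f = -(5/3)sin x - 9cos 2x
D D D f = -(5/3)cos x + 18sin 2x
D (D ∘ D ∘ D) f = (5/3)sin x + 36cos 2x
D D (D ∘ D ∘ D) f = (5/3)cos x - 72sin 2x
E_3pi/2 (D ∘ D) (D ∘ D ∘ D) f = (5/3)sin x + 72sin 2x
E_3pi/2 E_3pi/2 (D ∘ D) (D ∘ D ∘ D) f = -(5/3)cos x - 72sin 2x


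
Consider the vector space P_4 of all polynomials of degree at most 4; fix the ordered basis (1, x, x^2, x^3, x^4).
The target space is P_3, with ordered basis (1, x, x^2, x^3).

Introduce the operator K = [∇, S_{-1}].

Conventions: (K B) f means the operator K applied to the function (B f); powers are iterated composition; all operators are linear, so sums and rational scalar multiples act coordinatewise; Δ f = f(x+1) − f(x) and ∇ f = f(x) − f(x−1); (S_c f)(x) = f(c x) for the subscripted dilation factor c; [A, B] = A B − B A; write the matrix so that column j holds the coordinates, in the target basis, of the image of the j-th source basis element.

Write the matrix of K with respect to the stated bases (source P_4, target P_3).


the matrix is [[0, -2, 0, -2, 0]; [0, 0, 4, 0, 8]; [0, 0, 0, -6, 0]; [0, 0, 0, 0, 8]] (rows listed top to bottom)

image of 1: 0
image of x: -2
image of x^2: 4x
image of x^3: -6x^2 - 2
image of x^4: 8x^3 + 8x
each image's coordinates form column j of the matrix


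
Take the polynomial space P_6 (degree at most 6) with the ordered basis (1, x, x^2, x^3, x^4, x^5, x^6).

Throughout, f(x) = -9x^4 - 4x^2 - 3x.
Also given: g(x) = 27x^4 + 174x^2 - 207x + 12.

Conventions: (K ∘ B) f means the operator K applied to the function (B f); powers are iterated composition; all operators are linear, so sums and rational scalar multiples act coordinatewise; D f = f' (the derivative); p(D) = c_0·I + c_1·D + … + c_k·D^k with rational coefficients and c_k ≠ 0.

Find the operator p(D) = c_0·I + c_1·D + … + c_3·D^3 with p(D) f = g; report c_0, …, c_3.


p(D) = -3·I − (3/2)·D^2 + D^3, i.e. c_0 = -3, c_1 = 0, c_2 = -3/2, c_3 = 1

D^0 f = -9x^4 - 4x^2 - 3x
D^1 f = -36x^3 - 8x - 3
D^2 f = -108x^2 - 8
D^3 f = -216x
matching coefficients of g against c_0 f + c_1 Df + … from the top degree down determines the c_i
solution: c_0 = -3, c_1 = 0, c_2 = -3/2, c_3 = 1


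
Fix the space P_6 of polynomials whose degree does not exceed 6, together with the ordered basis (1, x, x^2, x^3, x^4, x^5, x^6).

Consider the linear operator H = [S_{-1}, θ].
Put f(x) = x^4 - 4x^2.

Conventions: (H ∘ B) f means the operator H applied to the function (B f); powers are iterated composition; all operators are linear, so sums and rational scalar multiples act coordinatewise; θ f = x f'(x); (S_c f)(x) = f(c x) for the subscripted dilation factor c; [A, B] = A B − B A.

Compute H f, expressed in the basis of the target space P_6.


θ f = 4x^4 - 8x^2
S_{-1} θ f = 4x^4 - 8x^2
S_{-1} f = x^4 - 4x^2
θ S_{-1} f = 4x^4 - 8x^2
[S_{-1}, θ] f = 0

g(x) = 0
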